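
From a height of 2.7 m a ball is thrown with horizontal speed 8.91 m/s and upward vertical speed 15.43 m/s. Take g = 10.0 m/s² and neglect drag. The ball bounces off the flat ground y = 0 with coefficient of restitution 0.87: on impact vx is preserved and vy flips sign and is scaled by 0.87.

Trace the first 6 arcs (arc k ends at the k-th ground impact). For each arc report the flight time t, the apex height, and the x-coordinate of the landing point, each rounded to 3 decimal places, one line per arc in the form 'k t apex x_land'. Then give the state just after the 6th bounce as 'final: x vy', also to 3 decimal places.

1 3.252 14.604 28.976
2 2.974 11.054 55.472
3 2.587 8.367 78.523
4 2.251 6.333 98.578
5 1.958 4.793 116.026
6 1.704 3.628 131.206
final: 131.206 7.411

Arc 1: start y=2.700, vy=15.430 → t=3.252, apex=14.604, x_land=28.976, impact vy=-17.090
  bounce: vy ← 0.87·17.090 = 14.869
Arc 2: start y=0.000, vy=14.869 → t=2.974, apex=11.054, x_land=55.472, impact vy=-14.869
  bounce: vy ← 0.87·14.869 = 12.936
Arc 3: start y=0.000, vy=12.936 → t=2.587, apex=8.367, x_land=78.523, impact vy=-12.936
  bounce: vy ← 0.87·12.936 = 11.254
Arc 4: start y=0.000, vy=11.254 → t=2.251, apex=6.333, x_land=98.578, impact vy=-11.254
  bounce: vy ← 0.87·11.254 = 9.791
Arc 5: start y=0.000, vy=9.791 → t=1.958, apex=4.793, x_land=116.026, impact vy=-9.791
  bounce: vy ← 0.87·9.791 = 8.518
Arc 6: start y=0.000, vy=8.518 → t=1.704, apex=3.628, x_land=131.206, impact vy=-8.518
  bounce: vy ← 0.87·8.518 = 7.411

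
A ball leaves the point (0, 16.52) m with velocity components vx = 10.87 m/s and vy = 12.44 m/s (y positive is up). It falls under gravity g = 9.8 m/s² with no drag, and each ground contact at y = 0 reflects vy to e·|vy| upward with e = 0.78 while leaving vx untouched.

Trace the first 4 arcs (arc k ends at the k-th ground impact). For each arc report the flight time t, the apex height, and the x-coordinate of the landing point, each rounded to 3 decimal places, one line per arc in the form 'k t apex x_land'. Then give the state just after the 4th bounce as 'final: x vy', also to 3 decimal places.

Arc 1: start y=16.520, vy=12.440 → t=3.502, apex=24.416, x_land=38.062, impact vy=-21.876
  bounce: vy ← 0.78·21.876 = 17.063
Arc 2: start y=0.000, vy=17.063 → t=3.482, apex=14.854, x_land=75.914, impact vy=-17.063
  bounce: vy ← 0.78·17.063 = 13.309
Arc 3: start y=0.000, vy=13.309 → t=2.716, apex=9.037, x_land=105.439, impact vy=-13.309
  bounce: vy ← 0.78·13.309 = 10.381
Arc 4: start y=0.000, vy=10.381 → t=2.119, apex=5.498, x_land=128.468, impact vy=-10.381
  bounce: vy ← 0.78·10.381 = 8.097

1 3.502 24.416 38.062
2 3.482 14.854 75.914
3 2.716 9.037 105.439
4 2.119 5.498 128.468
final: 128.468 8.097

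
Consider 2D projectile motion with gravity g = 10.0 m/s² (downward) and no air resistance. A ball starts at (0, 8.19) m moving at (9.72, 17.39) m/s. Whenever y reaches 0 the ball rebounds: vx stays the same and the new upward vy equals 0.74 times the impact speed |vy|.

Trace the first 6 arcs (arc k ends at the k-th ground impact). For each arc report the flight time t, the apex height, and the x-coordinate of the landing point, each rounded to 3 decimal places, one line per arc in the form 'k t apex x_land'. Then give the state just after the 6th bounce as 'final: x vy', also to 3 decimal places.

Arc 1: start y=8.190, vy=17.390 → t=3.898, apex=23.311, x_land=37.890, impact vy=-21.592
  bounce: vy ← 0.74·21.592 = 15.978
Arc 2: start y=0.000, vy=15.978 → t=3.196, apex=12.765, x_land=68.952, impact vy=-15.978
  bounce: vy ← 0.74·15.978 = 11.824
Arc 3: start y=0.000, vy=11.824 → t=2.365, apex=6.990, x_land=91.937, impact vy=-11.824
  bounce: vy ← 0.74·11.824 = 8.750
Arc 4: start y=0.000, vy=8.750 → t=1.750, apex=3.828, x_land=108.946, impact vy=-8.750
  bounce: vy ← 0.74·8.750 = 6.475
Arc 5: start y=0.000, vy=6.475 → t=1.295, apex=2.096, x_land=121.533, impact vy=-6.475
  bounce: vy ← 0.74·6.475 = 4.791
Arc 6: start y=0.000, vy=4.791 → t=0.958, apex=1.148, x_land=130.847, impact vy=-4.791
  bounce: vy ← 0.74·4.791 = 3.546

1 3.898 23.311 37.890
2 3.196 12.765 68.952
3 2.365 6.990 91.937
4 1.750 3.828 108.946
5 1.295 2.096 121.533
6 0.958 1.148 130.847
final: 130.847 3.546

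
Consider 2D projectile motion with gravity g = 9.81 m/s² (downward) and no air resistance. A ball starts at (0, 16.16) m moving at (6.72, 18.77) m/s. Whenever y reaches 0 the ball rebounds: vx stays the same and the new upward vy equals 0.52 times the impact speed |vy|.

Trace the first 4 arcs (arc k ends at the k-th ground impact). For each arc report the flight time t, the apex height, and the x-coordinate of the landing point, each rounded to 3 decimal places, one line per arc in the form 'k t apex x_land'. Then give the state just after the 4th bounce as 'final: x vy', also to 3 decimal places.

1 4.551 34.117 30.581
2 2.743 9.225 49.012
3 1.426 2.494 58.597
4 0.742 0.675 63.581
final: 63.581 1.892

Arc 1: start y=16.160, vy=18.770 → t=4.551, apex=34.117, x_land=30.581, impact vy=-25.872
  bounce: vy ← 0.52·25.872 = 13.454
Arc 2: start y=0.000, vy=13.454 → t=2.743, apex=9.225, x_land=49.012, impact vy=-13.454
  bounce: vy ← 0.52·13.454 = 6.996
Arc 3: start y=0.000, vy=6.996 → t=1.426, apex=2.494, x_land=58.597, impact vy=-6.996
  bounce: vy ← 0.52·6.996 = 3.638
Arc 4: start y=0.000, vy=3.638 → t=0.742, apex=0.675, x_land=63.581, impact vy=-3.638
  bounce: vy ← 0.52·3.638 = 1.892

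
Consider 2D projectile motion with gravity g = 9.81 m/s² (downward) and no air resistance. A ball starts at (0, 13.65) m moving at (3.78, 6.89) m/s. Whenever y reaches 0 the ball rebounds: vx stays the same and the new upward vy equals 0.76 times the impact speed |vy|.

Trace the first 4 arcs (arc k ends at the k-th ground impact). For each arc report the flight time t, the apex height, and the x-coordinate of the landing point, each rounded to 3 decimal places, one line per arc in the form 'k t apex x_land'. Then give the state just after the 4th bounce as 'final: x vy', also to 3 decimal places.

1 2.512 16.070 9.497
2 2.751 9.282 19.896
3 2.091 5.361 27.800
4 1.589 3.097 33.807
final: 33.807 5.924

Arc 1: start y=13.650, vy=6.890 → t=2.512, apex=16.070, x_land=9.497, impact vy=-17.756
  bounce: vy ← 0.76·17.756 = 13.495
Arc 2: start y=0.000, vy=13.495 → t=2.751, apex=9.282, x_land=19.896, impact vy=-13.495
  bounce: vy ← 0.76·13.495 = 10.256
Arc 3: start y=0.000, vy=10.256 → t=2.091, apex=5.361, x_land=27.800, impact vy=-10.256
  bounce: vy ← 0.76·10.256 = 7.795
Arc 4: start y=0.000, vy=7.795 → t=1.589, apex=3.097, x_land=33.807, impact vy=-7.795
  bounce: vy ← 0.76·7.795 = 5.924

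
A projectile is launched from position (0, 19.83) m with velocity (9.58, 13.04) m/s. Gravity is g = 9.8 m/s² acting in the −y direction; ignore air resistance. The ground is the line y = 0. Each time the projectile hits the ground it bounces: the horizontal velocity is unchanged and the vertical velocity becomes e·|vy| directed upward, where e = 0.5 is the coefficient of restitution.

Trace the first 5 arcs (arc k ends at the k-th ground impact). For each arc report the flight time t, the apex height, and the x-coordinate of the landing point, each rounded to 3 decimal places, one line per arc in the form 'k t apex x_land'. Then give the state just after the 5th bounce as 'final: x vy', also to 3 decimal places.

Arc 1: start y=19.830, vy=13.040 → t=3.743, apex=28.506, x_land=35.854, impact vy=-23.637
  bounce: vy ← 0.5·23.637 = 11.819
Arc 2: start y=0.000, vy=11.819 → t=2.412, apex=7.126, x_land=58.960, impact vy=-11.819
  bounce: vy ← 0.5·11.819 = 5.909
Arc 3: start y=0.000, vy=5.909 → t=1.206, apex=1.782, x_land=70.513, impact vy=-5.909
  bounce: vy ← 0.5·5.909 = 2.955
Arc 4: start y=0.000, vy=2.955 → t=0.603, apex=0.445, x_land=76.290, impact vy=-2.955
  bounce: vy ← 0.5·2.955 = 1.477
Arc 5: start y=0.000, vy=1.477 → t=0.301, apex=0.111, x_land=79.178, impact vy=-1.477
  bounce: vy ← 0.5·1.477 = 0.739

1 3.743 28.506 35.854
2 2.412 7.126 58.960
3 1.206 1.782 70.513
4 0.603 0.445 76.290
5 0.301 0.111 79.178
final: 79.178 0.739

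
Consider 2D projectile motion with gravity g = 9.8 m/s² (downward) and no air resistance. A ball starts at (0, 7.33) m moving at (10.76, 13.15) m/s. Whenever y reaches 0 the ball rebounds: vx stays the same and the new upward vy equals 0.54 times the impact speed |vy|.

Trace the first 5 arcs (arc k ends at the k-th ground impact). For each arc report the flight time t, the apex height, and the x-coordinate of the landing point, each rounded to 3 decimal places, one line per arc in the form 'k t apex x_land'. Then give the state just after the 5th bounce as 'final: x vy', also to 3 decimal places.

1 3.157 16.153 33.974
2 1.961 4.710 55.073
3 1.059 1.373 66.466
4 0.572 0.401 72.619
5 0.309 0.117 75.941
final: 75.941 0.817

Arc 1: start y=7.330, vy=13.150 → t=3.157, apex=16.153, x_land=33.974, impact vy=-17.793
  bounce: vy ← 0.54·17.793 = 9.608
Arc 2: start y=0.000, vy=9.608 → t=1.961, apex=4.710, x_land=55.073, impact vy=-9.608
  bounce: vy ← 0.54·9.608 = 5.188
Arc 3: start y=0.000, vy=5.188 → t=1.059, apex=1.373, x_land=66.466, impact vy=-5.188
  bounce: vy ← 0.54·5.188 = 2.802
Arc 4: start y=0.000, vy=2.802 → t=0.572, apex=0.401, x_land=72.619, impact vy=-2.802
  bounce: vy ← 0.54·2.802 = 1.513
Arc 5: start y=0.000, vy=1.513 → t=0.309, apex=0.117, x_land=75.941, impact vy=-1.513
  bounce: vy ← 0.54·1.513 = 0.817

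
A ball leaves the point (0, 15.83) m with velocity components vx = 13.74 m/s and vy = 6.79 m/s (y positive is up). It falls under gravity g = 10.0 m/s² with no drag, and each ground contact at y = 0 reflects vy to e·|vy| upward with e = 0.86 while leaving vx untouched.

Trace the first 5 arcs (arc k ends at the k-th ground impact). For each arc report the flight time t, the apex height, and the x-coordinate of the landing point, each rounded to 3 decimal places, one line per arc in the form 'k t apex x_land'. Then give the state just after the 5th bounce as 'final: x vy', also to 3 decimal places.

Arc 1: start y=15.830, vy=6.790 → t=2.583, apex=18.135, x_land=35.497, impact vy=-19.045
  bounce: vy ← 0.86·19.045 = 16.379
Arc 2: start y=0.000, vy=16.379 → t=3.276, apex=13.413, x_land=80.505, impact vy=-16.379
  bounce: vy ← 0.86·16.379 = 14.086
Arc 3: start y=0.000, vy=14.086 → t=2.817, apex=9.920, x_land=119.212, impact vy=-14.086
  bounce: vy ← 0.86·14.086 = 12.114
Arc 4: start y=0.000, vy=12.114 → t=2.423, apex=7.337, x_land=152.500, impact vy=-12.114
  bounce: vy ← 0.86·12.114 = 10.418
Arc 5: start y=0.000, vy=10.418 → t=2.084, apex=5.426, x_land=181.128, impact vy=-10.418
  bounce: vy ← 0.86·10.418 = 8.959

1 2.583 18.135 35.497
2 3.276 13.413 80.505
3 2.817 9.920 119.212
4 2.423 7.337 152.500
5 2.084 5.426 181.128
final: 181.128 8.959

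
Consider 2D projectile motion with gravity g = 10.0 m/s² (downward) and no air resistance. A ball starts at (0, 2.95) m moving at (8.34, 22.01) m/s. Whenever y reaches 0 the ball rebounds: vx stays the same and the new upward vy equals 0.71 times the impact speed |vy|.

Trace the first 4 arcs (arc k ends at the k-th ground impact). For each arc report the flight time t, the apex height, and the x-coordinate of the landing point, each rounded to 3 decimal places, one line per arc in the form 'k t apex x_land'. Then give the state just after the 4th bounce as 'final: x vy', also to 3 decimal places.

1 4.532 27.172 37.798
2 3.310 13.697 65.406
3 2.350 6.905 85.008
4 1.669 3.481 98.925
final: 98.925 5.924

Arc 1: start y=2.950, vy=22.010 → t=4.532, apex=27.172, x_land=37.798, impact vy=-23.312
  bounce: vy ← 0.71·23.312 = 16.551
Arc 2: start y=0.000, vy=16.551 → t=3.310, apex=13.697, x_land=65.406, impact vy=-16.551
  bounce: vy ← 0.71·16.551 = 11.751
Arc 3: start y=0.000, vy=11.751 → t=2.350, apex=6.905, x_land=85.008, impact vy=-11.751
  bounce: vy ← 0.71·11.751 = 8.344
Arc 4: start y=0.000, vy=8.344 → t=1.669, apex=3.481, x_land=98.925, impact vy=-8.344
  bounce: vy ← 0.71·8.344 = 5.924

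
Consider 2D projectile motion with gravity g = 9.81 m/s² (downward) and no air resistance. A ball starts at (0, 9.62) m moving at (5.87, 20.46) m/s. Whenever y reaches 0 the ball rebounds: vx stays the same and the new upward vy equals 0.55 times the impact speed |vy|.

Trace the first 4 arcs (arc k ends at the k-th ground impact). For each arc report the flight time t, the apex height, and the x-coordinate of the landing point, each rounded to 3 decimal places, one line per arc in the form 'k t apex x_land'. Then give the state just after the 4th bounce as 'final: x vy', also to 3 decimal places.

1 4.598 30.956 26.989
2 2.763 9.364 43.210
3 1.520 2.833 52.132
4 0.836 0.857 57.039
final: 57.039 2.255

Arc 1: start y=9.620, vy=20.460 → t=4.598, apex=30.956, x_land=26.989, impact vy=-24.645
  bounce: vy ← 0.55·24.645 = 13.555
Arc 2: start y=0.000, vy=13.555 → t=2.763, apex=9.364, x_land=43.210, impact vy=-13.555
  bounce: vy ← 0.55·13.555 = 7.455
Arc 3: start y=0.000, vy=7.455 → t=1.520, apex=2.833, x_land=52.132, impact vy=-7.455
  bounce: vy ← 0.55·7.455 = 4.100
Arc 4: start y=0.000, vy=4.100 → t=0.836, apex=0.857, x_land=57.039, impact vy=-4.100
  bounce: vy ← 0.55·4.100 = 2.255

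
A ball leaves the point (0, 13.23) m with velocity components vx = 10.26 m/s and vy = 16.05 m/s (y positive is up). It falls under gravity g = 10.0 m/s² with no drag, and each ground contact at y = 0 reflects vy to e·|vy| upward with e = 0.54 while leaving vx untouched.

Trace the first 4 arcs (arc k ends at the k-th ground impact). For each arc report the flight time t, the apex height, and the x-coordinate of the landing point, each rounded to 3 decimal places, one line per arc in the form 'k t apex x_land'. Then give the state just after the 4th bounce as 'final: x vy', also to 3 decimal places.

Arc 1: start y=13.230, vy=16.050 → t=3.890, apex=26.110, x_land=39.913, impact vy=-22.852
  bounce: vy ← 0.54·22.852 = 12.340
Arc 2: start y=0.000, vy=12.340 → t=2.468, apex=7.614, x_land=65.235, impact vy=-12.340
  bounce: vy ← 0.54·12.340 = 6.664
Arc 3: start y=0.000, vy=6.664 → t=1.333, apex=2.220, x_land=78.908, impact vy=-6.664
  bounce: vy ← 0.54·6.664 = 3.598
Arc 4: start y=0.000, vy=3.598 → t=0.720, apex=0.647, x_land=86.292, impact vy=-3.598
  bounce: vy ← 0.54·3.598 = 1.943

1 3.890 26.110 39.913
2 2.468 7.614 65.235
3 1.333 2.220 78.908
4 0.720 0.647 86.292
final: 86.292 1.943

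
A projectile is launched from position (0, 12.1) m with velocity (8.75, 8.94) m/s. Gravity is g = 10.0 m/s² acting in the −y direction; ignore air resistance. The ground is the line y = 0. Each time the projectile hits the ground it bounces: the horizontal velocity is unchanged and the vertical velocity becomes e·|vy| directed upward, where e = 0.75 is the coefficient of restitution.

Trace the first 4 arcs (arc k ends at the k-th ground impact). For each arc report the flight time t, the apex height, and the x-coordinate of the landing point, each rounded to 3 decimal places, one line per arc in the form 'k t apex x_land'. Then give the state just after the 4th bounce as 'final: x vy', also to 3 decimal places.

Arc 1: start y=12.100, vy=8.940 → t=2.688, apex=16.096, x_land=23.522, impact vy=-17.942
  bounce: vy ← 0.75·17.942 = 13.457
Arc 2: start y=0.000, vy=13.457 → t=2.691, apex=9.054, x_land=47.071, impact vy=-13.457
  bounce: vy ← 0.75·13.457 = 10.093
Arc 3: start y=0.000, vy=10.093 → t=2.019, apex=5.093, x_land=64.733, impact vy=-10.093
  bounce: vy ← 0.75·10.093 = 7.569
Arc 4: start y=0.000, vy=7.569 → t=1.514, apex=2.865, x_land=77.979, impact vy=-7.569
  bounce: vy ← 0.75·7.569 = 5.677

1 2.688 16.096 23.522
2 2.691 9.054 47.071
3 2.019 5.093 64.733
4 1.514 2.865 77.979
final: 77.979 5.677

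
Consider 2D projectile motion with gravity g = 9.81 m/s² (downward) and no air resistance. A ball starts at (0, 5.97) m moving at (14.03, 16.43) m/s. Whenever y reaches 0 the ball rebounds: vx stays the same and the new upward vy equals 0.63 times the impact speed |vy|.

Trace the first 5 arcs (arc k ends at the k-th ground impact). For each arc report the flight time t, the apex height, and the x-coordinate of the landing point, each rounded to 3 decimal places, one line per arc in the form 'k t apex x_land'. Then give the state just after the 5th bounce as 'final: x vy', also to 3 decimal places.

1 3.680 19.729 51.635
2 2.527 7.830 87.089
3 1.592 3.108 109.424
4 1.003 1.234 123.496
5 0.632 0.490 132.361
final: 132.361 1.953

Arc 1: start y=5.970, vy=16.430 → t=3.680, apex=19.729, x_land=51.635, impact vy=-19.674
  bounce: vy ← 0.63·19.674 = 12.395
Arc 2: start y=0.000, vy=12.395 → t=2.527, apex=7.830, x_land=87.089, impact vy=-12.395
  bounce: vy ← 0.63·12.395 = 7.809
Arc 3: start y=0.000, vy=7.809 → t=1.592, apex=3.108, x_land=109.424, impact vy=-7.809
  bounce: vy ← 0.63·7.809 = 4.919
Arc 4: start y=0.000, vy=4.919 → t=1.003, apex=1.234, x_land=123.496, impact vy=-4.919
  bounce: vy ← 0.63·4.919 = 3.099
Arc 5: start y=0.000, vy=3.099 → t=0.632, apex=0.490, x_land=132.361, impact vy=-3.099
  bounce: vy ← 0.63·3.099 = 1.953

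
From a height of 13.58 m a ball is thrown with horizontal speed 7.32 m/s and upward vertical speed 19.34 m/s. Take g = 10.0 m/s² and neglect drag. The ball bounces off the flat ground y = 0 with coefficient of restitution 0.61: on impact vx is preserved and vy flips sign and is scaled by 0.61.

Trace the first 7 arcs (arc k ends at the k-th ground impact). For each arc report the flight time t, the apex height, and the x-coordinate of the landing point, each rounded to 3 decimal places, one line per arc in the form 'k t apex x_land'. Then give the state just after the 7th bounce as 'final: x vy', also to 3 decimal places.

Arc 1: start y=13.580, vy=19.340 → t=4.475, apex=32.282, x_land=32.757, impact vy=-25.409
  bounce: vy ← 0.61·25.409 = 15.500
Arc 2: start y=0.000, vy=15.500 → t=3.100, apex=12.012, x_land=55.448, impact vy=-15.500
  bounce: vy ← 0.61·15.500 = 9.455
Arc 3: start y=0.000, vy=9.455 → t=1.891, apex=4.470, x_land=69.290, impact vy=-9.455
  bounce: vy ← 0.61·9.455 = 5.767
Arc 4: start y=0.000, vy=5.767 → t=1.153, apex=1.663, x_land=77.734, impact vy=-5.767
  bounce: vy ← 0.61·5.767 = 3.518
Arc 5: start y=0.000, vy=3.518 → t=0.704, apex=0.619, x_land=82.884, impact vy=-3.518
  bounce: vy ← 0.61·3.518 = 2.146
Arc 6: start y=0.000, vy=2.146 → t=0.429, apex=0.230, x_land=86.026, impact vy=-2.146
  bounce: vy ← 0.61·2.146 = 1.309
Arc 7: start y=0.000, vy=1.309 → t=0.262, apex=0.086, x_land=87.942, impact vy=-1.309
  bounce: vy ← 0.61·1.309 = 0.799

1 4.475 32.282 32.757
2 3.100 12.012 55.448
3 1.891 4.470 69.290
4 1.153 1.663 77.734
5 0.704 0.619 82.884
6 0.429 0.230 86.026
7 0.262 0.086 87.942
final: 87.942 0.799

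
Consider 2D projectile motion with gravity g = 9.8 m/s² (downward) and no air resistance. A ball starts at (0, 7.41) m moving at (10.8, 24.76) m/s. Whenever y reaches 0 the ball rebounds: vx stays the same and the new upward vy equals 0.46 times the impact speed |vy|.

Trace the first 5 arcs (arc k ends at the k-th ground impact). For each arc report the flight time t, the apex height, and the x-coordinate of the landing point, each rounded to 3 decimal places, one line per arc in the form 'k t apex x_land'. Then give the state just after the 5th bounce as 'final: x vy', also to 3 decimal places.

Arc 1: start y=7.410, vy=24.760 → t=5.336, apex=38.688, x_land=57.634, impact vy=-27.537
  bounce: vy ← 0.46·27.537 = 12.667
Arc 2: start y=0.000, vy=12.667 → t=2.585, apex=8.186, x_land=85.553, impact vy=-12.667
  bounce: vy ← 0.46·12.667 = 5.827
Arc 3: start y=0.000, vy=5.827 → t=1.189, apex=1.732, x_land=98.396, impact vy=-5.827
  bounce: vy ← 0.46·5.827 = 2.680
Arc 4: start y=0.000, vy=2.680 → t=0.547, apex=0.367, x_land=104.303, impact vy=-2.680
  bounce: vy ← 0.46·2.680 = 1.233
Arc 5: start y=0.000, vy=1.233 → t=0.252, apex=0.078, x_land=107.021, impact vy=-1.233
  bounce: vy ← 0.46·1.233 = 0.567

1 5.336 38.688 57.634
2 2.585 8.186 85.553
3 1.189 1.732 98.396
4 0.547 0.367 104.303
5 0.252 0.078 107.021
final: 107.021 0.567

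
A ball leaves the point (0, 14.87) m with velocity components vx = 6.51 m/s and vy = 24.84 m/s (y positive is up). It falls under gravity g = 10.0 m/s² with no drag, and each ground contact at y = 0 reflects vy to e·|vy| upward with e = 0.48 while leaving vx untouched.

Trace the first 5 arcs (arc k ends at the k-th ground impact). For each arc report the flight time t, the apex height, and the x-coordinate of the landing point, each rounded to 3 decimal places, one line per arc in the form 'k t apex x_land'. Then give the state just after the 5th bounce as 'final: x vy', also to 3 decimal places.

Arc 1: start y=14.870, vy=24.840 → t=5.508, apex=45.721, x_land=35.857, impact vy=-30.239
  bounce: vy ← 0.48·30.239 = 14.515
Arc 2: start y=0.000, vy=14.515 → t=2.903, apex=10.534, x_land=54.755, impact vy=-14.515
  bounce: vy ← 0.48·14.515 = 6.967
Arc 3: start y=0.000, vy=6.967 → t=1.393, apex=2.427, x_land=63.826, impact vy=-6.967
  bounce: vy ← 0.48·6.967 = 3.344
Arc 4: start y=0.000, vy=3.344 → t=0.669, apex=0.559, x_land=68.181, impact vy=-3.344
  bounce: vy ← 0.48·3.344 = 1.605
Arc 5: start y=0.000, vy=1.605 → t=0.321, apex=0.129, x_land=70.271, impact vy=-1.605
  bounce: vy ← 0.48·1.605 = 0.771

1 5.508 45.721 35.857
2 2.903 10.534 54.755
3 1.393 2.427 63.826
4 0.669 0.559 68.181
5 0.321 0.129 70.271
final: 70.271 0.771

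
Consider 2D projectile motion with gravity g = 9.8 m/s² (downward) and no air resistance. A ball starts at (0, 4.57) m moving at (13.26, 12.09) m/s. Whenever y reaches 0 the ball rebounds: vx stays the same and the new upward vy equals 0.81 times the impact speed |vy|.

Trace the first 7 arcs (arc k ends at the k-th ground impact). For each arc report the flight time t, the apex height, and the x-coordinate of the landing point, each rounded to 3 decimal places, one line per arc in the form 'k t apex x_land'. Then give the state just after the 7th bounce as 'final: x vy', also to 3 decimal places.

1 2.800 12.028 37.133
2 2.538 7.891 70.788
3 2.056 5.177 98.049
4 1.665 3.397 120.130
5 1.349 2.229 138.015
6 1.093 1.462 152.503
7 0.885 0.959 164.237
final: 164.237 3.512

Arc 1: start y=4.570, vy=12.090 → t=2.800, apex=12.028, x_land=37.133, impact vy=-15.354
  bounce: vy ← 0.81·15.354 = 12.437
Arc 2: start y=0.000, vy=12.437 → t=2.538, apex=7.891, x_land=70.788, impact vy=-12.437
  bounce: vy ← 0.81·12.437 = 10.074
Arc 3: start y=0.000, vy=10.074 → t=2.056, apex=5.177, x_land=98.049, impact vy=-10.074
  bounce: vy ← 0.81·10.074 = 8.160
Arc 4: start y=0.000, vy=8.160 → t=1.665, apex=3.397, x_land=120.130, impact vy=-8.160
  bounce: vy ← 0.81·8.160 = 6.609
Arc 5: start y=0.000, vy=6.609 → t=1.349, apex=2.229, x_land=138.015, impact vy=-6.609
  bounce: vy ← 0.81·6.609 = 5.354
Arc 6: start y=0.000, vy=5.354 → t=1.093, apex=1.462, x_land=152.503, impact vy=-5.354
  bounce: vy ← 0.81·5.354 = 4.336
Arc 7: start y=0.000, vy=4.336 → t=0.885, apex=0.959, x_land=164.237, impact vy=-4.336
  bounce: vy ← 0.81·4.336 = 3.512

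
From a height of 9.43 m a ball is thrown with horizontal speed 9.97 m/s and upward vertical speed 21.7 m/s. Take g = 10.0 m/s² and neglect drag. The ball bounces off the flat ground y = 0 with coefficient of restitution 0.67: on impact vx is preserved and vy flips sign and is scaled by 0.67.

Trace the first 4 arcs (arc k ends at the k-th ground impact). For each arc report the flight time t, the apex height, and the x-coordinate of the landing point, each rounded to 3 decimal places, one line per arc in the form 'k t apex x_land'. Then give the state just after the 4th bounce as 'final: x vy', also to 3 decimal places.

Arc 1: start y=9.430, vy=21.700 → t=4.738, apex=32.974, x_land=47.238, impact vy=-25.681
  bounce: vy ← 0.67·25.681 = 17.206
Arc 2: start y=0.000, vy=17.206 → t=3.441, apex=14.802, x_land=81.547, impact vy=-17.206
  bounce: vy ← 0.67·17.206 = 11.528
Arc 3: start y=0.000, vy=11.528 → t=2.306, apex=6.645, x_land=104.534, impact vy=-11.528
  bounce: vy ← 0.67·11.528 = 7.724
Arc 4: start y=0.000, vy=7.724 → t=1.545, apex=2.983, x_land=119.935, impact vy=-7.724
  bounce: vy ← 0.67·7.724 = 5.175

1 4.738 32.974 47.238
2 3.441 14.802 81.547
3 2.306 6.645 104.534
4 1.545 2.983 119.935
final: 119.935 5.175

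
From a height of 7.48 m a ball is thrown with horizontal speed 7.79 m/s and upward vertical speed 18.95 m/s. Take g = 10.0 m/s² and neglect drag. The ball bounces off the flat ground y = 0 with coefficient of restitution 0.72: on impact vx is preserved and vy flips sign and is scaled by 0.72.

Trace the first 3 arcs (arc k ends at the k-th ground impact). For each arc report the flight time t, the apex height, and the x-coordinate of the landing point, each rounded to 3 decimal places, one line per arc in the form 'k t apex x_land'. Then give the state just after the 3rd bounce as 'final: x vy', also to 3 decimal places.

1 4.150 25.435 32.332
2 3.248 13.186 57.633
3 2.338 6.835 75.849
final: 75.849 8.418

Arc 1: start y=7.480, vy=18.950 → t=4.150, apex=25.435, x_land=32.332, impact vy=-22.554
  bounce: vy ← 0.72·22.554 = 16.239
Arc 2: start y=0.000, vy=16.239 → t=3.248, apex=13.186, x_land=57.633, impact vy=-16.239
  bounce: vy ← 0.72·16.239 = 11.692
Arc 3: start y=0.000, vy=11.692 → t=2.338, apex=6.835, x_land=75.849, impact vy=-11.692
  bounce: vy ← 0.72·11.692 = 8.418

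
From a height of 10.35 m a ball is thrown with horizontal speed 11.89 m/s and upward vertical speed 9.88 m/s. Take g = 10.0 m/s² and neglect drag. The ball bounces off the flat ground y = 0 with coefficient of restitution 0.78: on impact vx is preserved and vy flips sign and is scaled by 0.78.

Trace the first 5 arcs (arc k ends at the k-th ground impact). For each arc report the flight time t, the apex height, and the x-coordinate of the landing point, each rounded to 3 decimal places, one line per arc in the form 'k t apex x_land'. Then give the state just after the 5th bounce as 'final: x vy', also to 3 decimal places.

1 2.733 15.231 32.499
2 2.723 9.266 64.872
3 2.124 5.638 90.123
4 1.656 3.430 109.819
5 1.292 2.087 125.181
final: 125.181 5.039

Arc 1: start y=10.350, vy=9.880 → t=2.733, apex=15.231, x_land=32.499, impact vy=-17.453
  bounce: vy ← 0.78·17.453 = 13.614
Arc 2: start y=0.000, vy=13.614 → t=2.723, apex=9.266, x_land=64.872, impact vy=-13.614
  bounce: vy ← 0.78·13.614 = 10.619
Arc 3: start y=0.000, vy=10.619 → t=2.124, apex=5.638, x_land=90.123, impact vy=-10.619
  bounce: vy ← 0.78·10.619 = 8.282
Arc 4: start y=0.000, vy=8.282 → t=1.656, apex=3.430, x_land=109.819, impact vy=-8.282
  bounce: vy ← 0.78·8.282 = 6.460
Arc 5: start y=0.000, vy=6.460 → t=1.292, apex=2.087, x_land=125.181, impact vy=-6.460
  bounce: vy ← 0.78·6.460 = 5.039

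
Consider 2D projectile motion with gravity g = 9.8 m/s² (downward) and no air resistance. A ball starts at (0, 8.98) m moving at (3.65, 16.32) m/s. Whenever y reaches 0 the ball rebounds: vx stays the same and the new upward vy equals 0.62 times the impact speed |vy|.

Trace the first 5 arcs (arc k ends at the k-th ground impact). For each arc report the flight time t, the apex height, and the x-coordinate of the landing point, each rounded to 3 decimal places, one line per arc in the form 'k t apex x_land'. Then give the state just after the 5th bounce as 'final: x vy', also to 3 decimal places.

1 3.811 22.569 13.912
2 2.661 8.675 23.625
3 1.650 3.335 29.647
4 1.023 1.282 33.381
5 0.634 0.493 35.696
final: 35.696 1.927

Arc 1: start y=8.980, vy=16.320 → t=3.811, apex=22.569, x_land=13.912, impact vy=-21.032
  bounce: vy ← 0.62·21.032 = 13.040
Arc 2: start y=0.000, vy=13.040 → t=2.661, apex=8.675, x_land=23.625, impact vy=-13.040
  bounce: vy ← 0.62·13.040 = 8.085
Arc 3: start y=0.000, vy=8.085 → t=1.650, apex=3.335, x_land=29.647, impact vy=-8.085
  bounce: vy ← 0.62·8.085 = 5.013
Arc 4: start y=0.000, vy=5.013 → t=1.023, apex=1.282, x_land=33.381, impact vy=-5.013
  bounce: vy ← 0.62·5.013 = 3.108
Arc 5: start y=0.000, vy=3.108 → t=0.634, apex=0.493, x_land=35.696, impact vy=-3.108
  bounce: vy ← 0.62·3.108 = 1.927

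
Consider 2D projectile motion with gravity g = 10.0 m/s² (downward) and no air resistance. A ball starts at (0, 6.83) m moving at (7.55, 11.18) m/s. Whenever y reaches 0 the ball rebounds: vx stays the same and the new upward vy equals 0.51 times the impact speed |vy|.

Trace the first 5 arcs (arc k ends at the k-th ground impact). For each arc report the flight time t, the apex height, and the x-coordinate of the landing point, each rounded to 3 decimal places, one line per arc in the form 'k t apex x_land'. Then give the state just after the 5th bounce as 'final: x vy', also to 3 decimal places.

Arc 1: start y=6.830, vy=11.180 → t=2.735, apex=13.080, x_land=20.652, impact vy=-16.174
  bounce: vy ← 0.51·16.174 = 8.249
Arc 2: start y=0.000, vy=8.249 → t=1.650, apex=3.402, x_land=33.108, impact vy=-8.249
  bounce: vy ← 0.51·8.249 = 4.207
Arc 3: start y=0.000, vy=4.207 → t=0.841, apex=0.885, x_land=39.460, impact vy=-4.207
  bounce: vy ← 0.51·4.207 = 2.145
Arc 4: start y=0.000, vy=2.145 → t=0.429, apex=0.230, x_land=42.700, impact vy=-2.145
  bounce: vy ← 0.51·2.145 = 1.094
Arc 5: start y=0.000, vy=1.094 → t=0.219, apex=0.060, x_land=44.352, impact vy=-1.094
  bounce: vy ← 0.51·1.094 = 0.558

1 2.735 13.080 20.652
2 1.650 3.402 33.108
3 0.841 0.885 39.460
4 0.429 0.230 42.700
5 0.219 0.060 44.352
final: 44.352 0.558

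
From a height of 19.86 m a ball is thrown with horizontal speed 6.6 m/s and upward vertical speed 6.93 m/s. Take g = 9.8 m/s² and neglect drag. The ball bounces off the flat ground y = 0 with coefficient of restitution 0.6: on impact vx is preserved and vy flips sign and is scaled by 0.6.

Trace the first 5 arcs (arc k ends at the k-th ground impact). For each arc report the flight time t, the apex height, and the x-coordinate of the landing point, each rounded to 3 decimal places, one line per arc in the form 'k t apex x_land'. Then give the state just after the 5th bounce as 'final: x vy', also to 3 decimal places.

Arc 1: start y=19.860, vy=6.930 → t=2.841, apex=22.310, x_land=18.750, impact vy=-20.911
  bounce: vy ← 0.6·20.911 = 12.547
Arc 2: start y=0.000, vy=12.547 → t=2.561, apex=8.032, x_land=35.650, impact vy=-12.547
  bounce: vy ← 0.6·12.547 = 7.528
Arc 3: start y=0.000, vy=7.528 → t=1.536, apex=2.891, x_land=45.790, impact vy=-7.528
  bounce: vy ← 0.6·7.528 = 4.517
Arc 4: start y=0.000, vy=4.517 → t=0.922, apex=1.041, x_land=51.874, impact vy=-4.517
  bounce: vy ← 0.6·4.517 = 2.710
Arc 5: start y=0.000, vy=2.710 → t=0.553, apex=0.375, x_land=55.524, impact vy=-2.710
  bounce: vy ← 0.6·2.710 = 1.626

1 2.841 22.310 18.750
2 2.561 8.032 35.650
3 1.536 2.891 45.790
4 0.922 1.041 51.874
5 0.553 0.375 55.524
final: 55.524 1.626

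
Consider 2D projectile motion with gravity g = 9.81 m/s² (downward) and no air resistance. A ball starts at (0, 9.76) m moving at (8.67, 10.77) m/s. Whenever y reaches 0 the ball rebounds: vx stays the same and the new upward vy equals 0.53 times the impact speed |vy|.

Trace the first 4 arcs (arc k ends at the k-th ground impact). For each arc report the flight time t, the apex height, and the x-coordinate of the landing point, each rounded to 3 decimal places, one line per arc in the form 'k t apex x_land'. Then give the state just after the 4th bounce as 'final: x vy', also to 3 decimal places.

Arc 1: start y=9.760, vy=10.770 → t=2.885, apex=15.672, x_land=25.016, impact vy=-17.535
  bounce: vy ← 0.53·17.535 = 9.294
Arc 2: start y=0.000, vy=9.294 → t=1.895, apex=4.402, x_land=41.443, impact vy=-9.294
  bounce: vy ← 0.53·9.294 = 4.926
Arc 3: start y=0.000, vy=4.926 → t=1.004, apex=1.237, x_land=50.150, impact vy=-4.926
  bounce: vy ← 0.53·4.926 = 2.611
Arc 4: start y=0.000, vy=2.611 → t=0.532, apex=0.347, x_land=54.764, impact vy=-2.611
  bounce: vy ← 0.53·2.611 = 1.384

1 2.885 15.672 25.016
2 1.895 4.402 41.443
3 1.004 1.237 50.150
4 0.532 0.347 54.764
final: 54.764 1.384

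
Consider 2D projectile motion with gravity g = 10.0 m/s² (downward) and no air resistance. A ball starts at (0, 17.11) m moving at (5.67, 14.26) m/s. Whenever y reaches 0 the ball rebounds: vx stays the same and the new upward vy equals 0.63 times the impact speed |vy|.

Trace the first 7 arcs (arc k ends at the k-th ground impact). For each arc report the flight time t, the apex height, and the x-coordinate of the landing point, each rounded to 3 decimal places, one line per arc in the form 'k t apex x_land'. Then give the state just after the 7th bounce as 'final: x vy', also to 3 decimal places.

Arc 1: start y=17.110, vy=14.260 → t=3.762, apex=27.277, x_land=21.329, impact vy=-23.357
  bounce: vy ← 0.63·23.357 = 14.715
Arc 2: start y=0.000, vy=14.715 → t=2.943, apex=10.826, x_land=38.015, impact vy=-14.715
  bounce: vy ← 0.63·14.715 = 9.270
Arc 3: start y=0.000, vy=9.270 → t=1.854, apex=4.297, x_land=48.528, impact vy=-9.270
  bounce: vy ← 0.63·9.270 = 5.840
Arc 4: start y=0.000, vy=5.840 → t=1.168, apex=1.705, x_land=55.151, impact vy=-5.840
  bounce: vy ← 0.63·5.840 = 3.679
Arc 5: start y=0.000, vy=3.679 → t=0.736, apex=0.677, x_land=59.324, impact vy=-3.679
  bounce: vy ← 0.63·3.679 = 2.318
Arc 6: start y=0.000, vy=2.318 → t=0.464, apex=0.269, x_land=61.952, impact vy=-2.318
  bounce: vy ← 0.63·2.318 = 1.460
Arc 7: start y=0.000, vy=1.460 → t=0.292, apex=0.107, x_land=63.608, impact vy=-1.460
  bounce: vy ← 0.63·1.460 = 0.920

1 3.762 27.277 21.329
2 2.943 10.826 38.015
3 1.854 4.297 48.528
4 1.168 1.705 55.151
5 0.736 0.677 59.324
6 0.464 0.269 61.952
7 0.292 0.107 63.608
final: 63.608 0.920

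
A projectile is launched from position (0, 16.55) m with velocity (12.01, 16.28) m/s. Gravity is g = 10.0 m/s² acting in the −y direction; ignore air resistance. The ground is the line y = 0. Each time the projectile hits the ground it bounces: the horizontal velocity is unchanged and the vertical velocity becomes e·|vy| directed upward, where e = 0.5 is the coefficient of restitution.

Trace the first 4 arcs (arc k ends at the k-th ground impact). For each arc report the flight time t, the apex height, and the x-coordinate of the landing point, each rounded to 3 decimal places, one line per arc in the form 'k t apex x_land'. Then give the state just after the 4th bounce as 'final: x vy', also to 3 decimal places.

Arc 1: start y=16.550, vy=16.280 → t=4.069, apex=29.802, x_land=48.873, impact vy=-24.414
  bounce: vy ← 0.5·24.414 = 12.207
Arc 2: start y=0.000, vy=12.207 → t=2.441, apex=7.450, x_land=78.194, impact vy=-12.207
  bounce: vy ← 0.5·12.207 = 6.103
Arc 3: start y=0.000, vy=6.103 → t=1.221, apex=1.863, x_land=92.855, impact vy=-6.103
  bounce: vy ← 0.5·6.103 = 3.052
Arc 4: start y=0.000, vy=3.052 → t=0.610, apex=0.466, x_land=100.185, impact vy=-3.052
  bounce: vy ← 0.5·3.052 = 1.526

1 4.069 29.802 48.873
2 2.441 7.450 78.194
3 1.221 1.863 92.855
4 0.610 0.466 100.185
final: 100.185 1.526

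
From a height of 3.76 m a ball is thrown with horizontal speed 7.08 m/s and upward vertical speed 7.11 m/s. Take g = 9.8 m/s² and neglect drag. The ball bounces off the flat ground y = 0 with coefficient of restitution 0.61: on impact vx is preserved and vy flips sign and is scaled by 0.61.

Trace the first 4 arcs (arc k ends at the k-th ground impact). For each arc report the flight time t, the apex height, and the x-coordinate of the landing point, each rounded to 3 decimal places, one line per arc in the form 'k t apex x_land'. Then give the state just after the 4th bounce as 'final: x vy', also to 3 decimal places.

1 1.863 6.339 13.190
2 1.388 2.359 23.014
3 0.846 0.878 29.007
4 0.516 0.327 32.663
final: 32.663 1.543

Arc 1: start y=3.760, vy=7.110 → t=1.863, apex=6.339, x_land=13.190, impact vy=-11.147
  bounce: vy ← 0.61·11.147 = 6.799
Arc 2: start y=0.000, vy=6.799 → t=1.388, apex=2.359, x_land=23.014, impact vy=-6.799
  bounce: vy ← 0.61·6.799 = 4.148
Arc 3: start y=0.000, vy=4.148 → t=0.846, apex=0.878, x_land=29.007, impact vy=-4.148
  bounce: vy ← 0.61·4.148 = 2.530
Arc 4: start y=0.000, vy=2.530 → t=0.516, apex=0.327, x_land=32.663, impact vy=-2.530
  bounce: vy ← 0.61·2.530 = 1.543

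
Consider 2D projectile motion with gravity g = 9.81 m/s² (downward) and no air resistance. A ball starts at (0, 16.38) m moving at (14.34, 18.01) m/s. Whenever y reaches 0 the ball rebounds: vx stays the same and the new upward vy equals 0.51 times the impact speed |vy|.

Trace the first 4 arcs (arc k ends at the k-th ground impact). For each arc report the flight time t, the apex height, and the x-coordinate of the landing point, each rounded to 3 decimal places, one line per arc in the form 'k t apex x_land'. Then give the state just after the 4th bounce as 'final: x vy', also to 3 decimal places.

1 4.426 32.912 63.472
2 2.642 8.560 101.361
3 1.347 2.227 120.684
4 0.687 0.579 130.539
final: 130.539 1.719

Arc 1: start y=16.380, vy=18.010 → t=4.426, apex=32.912, x_land=63.472, impact vy=-25.411
  bounce: vy ← 0.51·25.411 = 12.960
Arc 2: start y=0.000, vy=12.960 → t=2.642, apex=8.560, x_land=101.361, impact vy=-12.960
  bounce: vy ← 0.51·12.960 = 6.609
Arc 3: start y=0.000, vy=6.609 → t=1.347, apex=2.227, x_land=120.684, impact vy=-6.609
  bounce: vy ← 0.51·6.609 = 3.371
Arc 4: start y=0.000, vy=3.371 → t=0.687, apex=0.579, x_land=130.539, impact vy=-3.371
  bounce: vy ← 0.51·3.371 = 1.719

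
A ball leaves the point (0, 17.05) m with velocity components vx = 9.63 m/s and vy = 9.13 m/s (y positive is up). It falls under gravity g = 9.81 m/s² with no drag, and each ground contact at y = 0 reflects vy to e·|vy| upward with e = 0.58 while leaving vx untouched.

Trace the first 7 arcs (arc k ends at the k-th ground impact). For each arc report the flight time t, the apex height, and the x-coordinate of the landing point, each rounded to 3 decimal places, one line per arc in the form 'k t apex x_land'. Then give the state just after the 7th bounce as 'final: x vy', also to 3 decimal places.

1 3.014 21.299 29.029
2 2.417 7.165 52.307
3 1.402 2.410 65.808
4 0.813 0.811 73.639
5 0.472 0.273 78.181
6 0.274 0.092 80.815
7 0.159 0.031 82.343
final: 82.343 0.451

Arc 1: start y=17.050, vy=9.130 → t=3.014, apex=21.299, x_land=29.029, impact vy=-20.442
  bounce: vy ← 0.58·20.442 = 11.856
Arc 2: start y=0.000, vy=11.856 → t=2.417, apex=7.165, x_land=52.307, impact vy=-11.856
  bounce: vy ← 0.58·11.856 = 6.877
Arc 3: start y=0.000, vy=6.877 → t=1.402, apex=2.410, x_land=65.808, impact vy=-6.877
  bounce: vy ← 0.58·6.877 = 3.988
Arc 4: start y=0.000, vy=3.988 → t=0.813, apex=0.811, x_land=73.639, impact vy=-3.988
  bounce: vy ← 0.58·3.988 = 2.313
Arc 5: start y=0.000, vy=2.313 → t=0.472, apex=0.273, x_land=78.181, impact vy=-2.313
  bounce: vy ← 0.58·2.313 = 1.342
Arc 6: start y=0.000, vy=1.342 → t=0.274, apex=0.092, x_land=80.815, impact vy=-1.342
  bounce: vy ← 0.58·1.342 = 0.778
Arc 7: start y=0.000, vy=0.778 → t=0.159, apex=0.031, x_land=82.343, impact vy=-0.778
  bounce: vy ← 0.58·0.778 = 0.451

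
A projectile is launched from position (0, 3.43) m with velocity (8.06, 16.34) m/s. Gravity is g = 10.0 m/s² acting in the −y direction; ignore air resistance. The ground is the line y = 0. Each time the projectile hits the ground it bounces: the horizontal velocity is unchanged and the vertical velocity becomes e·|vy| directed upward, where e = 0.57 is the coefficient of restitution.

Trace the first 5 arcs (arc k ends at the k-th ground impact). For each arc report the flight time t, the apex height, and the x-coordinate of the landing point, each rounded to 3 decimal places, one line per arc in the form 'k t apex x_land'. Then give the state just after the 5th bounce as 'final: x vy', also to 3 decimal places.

Arc 1: start y=3.430, vy=16.340 → t=3.466, apex=16.780, x_land=27.935, impact vy=-18.319
  bounce: vy ← 0.57·18.319 = 10.442
Arc 2: start y=0.000, vy=10.442 → t=2.088, apex=5.452, x_land=44.768, impact vy=-10.442
  bounce: vy ← 0.57·10.442 = 5.952
Arc 3: start y=0.000, vy=5.952 → t=1.190, apex=1.771, x_land=54.362, impact vy=-5.952
  bounce: vy ← 0.57·5.952 = 3.393
Arc 4: start y=0.000, vy=3.393 → t=0.679, apex=0.575, x_land=59.831, impact vy=-3.393
  bounce: vy ← 0.57·3.393 = 1.934
Arc 5: start y=0.000, vy=1.934 → t=0.387, apex=0.187, x_land=62.948, impact vy=-1.934
  bounce: vy ← 0.57·1.934 = 1.102

1 3.466 16.780 27.935
2 2.088 5.452 44.768
3 1.190 1.771 54.362
4 0.679 0.575 59.831
5 0.387 0.187 62.948
final: 62.948 1.102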